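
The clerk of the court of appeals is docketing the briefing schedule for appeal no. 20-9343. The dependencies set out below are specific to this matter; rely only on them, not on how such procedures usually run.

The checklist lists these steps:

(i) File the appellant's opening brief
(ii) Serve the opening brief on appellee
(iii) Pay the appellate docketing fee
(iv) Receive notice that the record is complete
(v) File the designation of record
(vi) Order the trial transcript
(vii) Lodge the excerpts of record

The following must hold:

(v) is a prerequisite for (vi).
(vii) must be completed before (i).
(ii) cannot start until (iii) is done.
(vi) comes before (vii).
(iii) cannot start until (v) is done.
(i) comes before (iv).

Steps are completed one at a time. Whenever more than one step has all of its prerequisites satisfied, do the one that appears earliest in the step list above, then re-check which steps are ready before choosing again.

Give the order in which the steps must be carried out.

(v) is the only step with nothing outstanding, so it goes first.
(iii) and (vi) are both available; (iii) is listed earlier → (iii).
(ii) and (vi) are both available; (ii) is listed earlier → (ii).
(vi) needed (v), now all done → (vi).
(vii) needed (vi), now all done → (vii).
(i) is the only step now ready → (i).
(iv) needed (i), now all done → (iv).

(v) → (iii) → (ii) → (vi) → (vii) → (i) → (iv)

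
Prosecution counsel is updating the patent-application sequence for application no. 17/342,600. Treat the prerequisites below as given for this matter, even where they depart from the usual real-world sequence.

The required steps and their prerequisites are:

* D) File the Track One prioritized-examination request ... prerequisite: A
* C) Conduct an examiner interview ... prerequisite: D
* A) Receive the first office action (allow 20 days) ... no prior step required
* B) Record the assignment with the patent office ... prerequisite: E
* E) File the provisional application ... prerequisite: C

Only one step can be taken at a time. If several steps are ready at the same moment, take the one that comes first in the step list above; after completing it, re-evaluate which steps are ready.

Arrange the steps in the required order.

A, D, C, E, B

A is the only step with nothing outstanding, so it goes first.
Next only D has its prerequisites met → D.
Next only C has its prerequisites met → C.
E needed C, now all done → E.
That leaves B as the only ready step → B.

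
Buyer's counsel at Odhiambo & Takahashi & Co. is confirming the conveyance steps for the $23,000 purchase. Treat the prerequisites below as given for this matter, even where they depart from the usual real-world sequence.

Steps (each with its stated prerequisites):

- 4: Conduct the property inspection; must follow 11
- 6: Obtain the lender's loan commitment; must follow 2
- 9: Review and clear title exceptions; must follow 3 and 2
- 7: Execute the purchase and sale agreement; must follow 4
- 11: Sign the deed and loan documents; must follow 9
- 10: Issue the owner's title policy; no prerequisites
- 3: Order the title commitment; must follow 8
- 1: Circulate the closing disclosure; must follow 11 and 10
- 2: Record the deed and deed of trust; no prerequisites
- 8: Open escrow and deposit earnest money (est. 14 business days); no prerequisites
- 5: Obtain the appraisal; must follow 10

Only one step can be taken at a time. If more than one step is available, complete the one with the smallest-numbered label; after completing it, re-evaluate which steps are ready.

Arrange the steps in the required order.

2 6 8 3 9 10 5 11 1 4 7

Nothing is required for 2, 8 and 10. 2 has the earlier label → 2 first.
Now 6, 8 and 10 have their prerequisites met. 6 has the earlier label, so 6 next.
8 and 10 are both available; 8 has the earlier label → 8.
3 and 10 are both available; 3 has the earlier label → 3.
Ready: 9 and 10. 9 has the earlier label → 9.
Ready: 10 and 11. 10 has the earlier label → 10.
5 now also ready, so the ready set is {5, 11}; 5 has the earlier label → 5.
Next only 11 has its prerequisites met → 11.
1 and 4 are both available; 1 has the earlier label → 1.
4 needed 11, now all done → 4.
7 is the only step now ready → 7.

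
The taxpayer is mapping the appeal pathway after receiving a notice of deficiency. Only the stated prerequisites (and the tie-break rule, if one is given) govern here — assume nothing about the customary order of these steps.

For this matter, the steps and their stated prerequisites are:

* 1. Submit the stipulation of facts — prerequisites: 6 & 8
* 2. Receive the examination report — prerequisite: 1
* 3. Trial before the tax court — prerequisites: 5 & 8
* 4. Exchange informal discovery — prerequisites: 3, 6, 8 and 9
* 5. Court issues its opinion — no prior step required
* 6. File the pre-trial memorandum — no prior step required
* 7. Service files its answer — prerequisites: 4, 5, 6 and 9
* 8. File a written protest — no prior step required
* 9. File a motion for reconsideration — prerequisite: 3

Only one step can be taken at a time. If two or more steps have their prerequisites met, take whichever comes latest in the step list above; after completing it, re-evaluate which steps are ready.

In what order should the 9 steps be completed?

8 → 6 → 5 → 3 → 9 → 4 → 7 → 1 → 2

8, 6 and 5 have no prerequisites; 8 is listed later, so 8 is first.
6 and 5 are both available; 6 is listed later → 6.
1 now also ready, so the ready set is {5, 1}; 5 is listed later → 5.
3 now also ready, so the ready set is {3, 1}; 3 is listed later → 3.
9 now also ready, so the ready set is {9, 1}; 9 is listed later → 9.
4 now also ready, so the ready set is {4, 1}; 4 is listed later → 4.
Now 7 and 1 have their prerequisites met. 7 is listed later, so 7 next.
1 needed 8 and 6, now all done → 1.
2 needed 1, now all done → 2.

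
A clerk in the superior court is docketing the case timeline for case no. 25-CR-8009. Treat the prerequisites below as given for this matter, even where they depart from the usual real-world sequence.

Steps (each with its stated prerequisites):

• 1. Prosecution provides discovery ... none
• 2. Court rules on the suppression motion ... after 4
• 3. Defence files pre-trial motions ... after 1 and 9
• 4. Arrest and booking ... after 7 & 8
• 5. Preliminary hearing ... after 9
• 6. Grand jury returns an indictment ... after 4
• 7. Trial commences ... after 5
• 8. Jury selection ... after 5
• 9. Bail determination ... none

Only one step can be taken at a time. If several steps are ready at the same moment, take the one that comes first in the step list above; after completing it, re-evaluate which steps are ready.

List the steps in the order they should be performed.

1, 9, 3, 5, 7, 8, 4, 2, 6

1 and 9 have no prerequisites; 1 is listed earlier, so 1 is first.
Next only 9 has its prerequisites met → 9.
Ready: 3 and 5. 3 is listed earlier → 3.
That leaves 5 as the only ready step → 5.
Now 7 and 8 have their prerequisites met. 7 is listed earlier, so 7 next.
8 needed 5, now all done → 8.
4 needed 7 and 8, now all done → 4.
Now 2 and 6 have their prerequisites met. 2 is listed earlier, so 2 next.
6 needed 4, now all done → 6.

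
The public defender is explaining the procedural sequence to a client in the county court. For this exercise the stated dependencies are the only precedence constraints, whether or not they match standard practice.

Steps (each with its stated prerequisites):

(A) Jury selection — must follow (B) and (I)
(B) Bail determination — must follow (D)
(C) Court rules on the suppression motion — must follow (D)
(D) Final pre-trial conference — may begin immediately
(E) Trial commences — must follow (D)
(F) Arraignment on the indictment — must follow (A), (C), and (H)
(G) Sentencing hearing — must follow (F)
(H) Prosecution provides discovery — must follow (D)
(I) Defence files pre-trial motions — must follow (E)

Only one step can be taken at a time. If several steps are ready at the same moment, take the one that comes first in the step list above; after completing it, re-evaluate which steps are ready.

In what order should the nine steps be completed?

Only (D) has no prerequisites, so it is first.
Now (B), (C), (E) and (H) have their prerequisites met. (B) is listed earlier, so (B) next.
Ready: (C), (E) and (H). (C) is listed earlier → (C).
(E) and (H) are both available; (E) is listed earlier → (E).
Now (H) and (I) have their prerequisites met. (H) is listed earlier, so (H) next.
(I) needed (E), now all done → (I).
(A) is the only step now ready → (A).
(F) is the only step now ready → (F).
That leaves (G) as the only ready step → (G).

(D) (B) (C) (E) (H) (I) (A) (F) (G)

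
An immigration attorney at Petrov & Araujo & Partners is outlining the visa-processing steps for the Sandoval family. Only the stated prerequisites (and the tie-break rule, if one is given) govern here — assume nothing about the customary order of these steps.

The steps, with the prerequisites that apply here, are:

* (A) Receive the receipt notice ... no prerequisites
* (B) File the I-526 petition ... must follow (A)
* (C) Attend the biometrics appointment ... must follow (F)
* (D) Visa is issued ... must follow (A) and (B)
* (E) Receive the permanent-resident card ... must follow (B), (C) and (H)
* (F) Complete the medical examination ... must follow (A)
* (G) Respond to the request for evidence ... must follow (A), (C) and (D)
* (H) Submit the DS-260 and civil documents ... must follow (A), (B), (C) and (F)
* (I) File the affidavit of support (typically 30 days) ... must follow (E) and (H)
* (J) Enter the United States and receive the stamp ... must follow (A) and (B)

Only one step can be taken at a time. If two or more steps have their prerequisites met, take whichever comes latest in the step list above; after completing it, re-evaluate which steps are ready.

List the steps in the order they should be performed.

(A) (F) (C) (B) (J) (H) (E) (I) (D) (G)

Only (A) has no prerequisites, so it is first.
Now (F) and (B) have their prerequisites met. (F) is listed later, so (F) next.
(C) now also ready, so the ready set is {(C), (B)}; (C) is listed later → (C).
Next only (B) has its prerequisites met → (B).
(J), (H) and (D) are all available; (J) is listed later → (J).
Now (H) and (D) have their prerequisites met. (H) is listed later, so (H) next.
Ready: (E) and (D). (E) is listed later → (E).
Now (I) and (D) have their prerequisites met. (I) is listed later, so (I) next.
That leaves (D) as the only ready step → (D).
That leaves (G) as the only ready step → (G).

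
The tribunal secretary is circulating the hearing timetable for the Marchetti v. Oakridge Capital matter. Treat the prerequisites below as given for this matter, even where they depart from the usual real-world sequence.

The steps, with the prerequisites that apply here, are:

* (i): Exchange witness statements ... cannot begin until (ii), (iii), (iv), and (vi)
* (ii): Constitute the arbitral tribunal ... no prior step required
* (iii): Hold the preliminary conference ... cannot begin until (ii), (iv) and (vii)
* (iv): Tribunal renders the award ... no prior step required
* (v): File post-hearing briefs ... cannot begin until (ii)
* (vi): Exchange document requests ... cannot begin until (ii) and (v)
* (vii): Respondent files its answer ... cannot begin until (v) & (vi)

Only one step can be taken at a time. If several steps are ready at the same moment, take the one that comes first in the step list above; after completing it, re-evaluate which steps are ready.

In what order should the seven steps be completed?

Nothing is required for (ii) and (iv). (ii) is listed earlier → (ii) first.
(v) now also ready, so the ready set is {(iv), (v)}; (iv) is listed earlier → (iv).
Next only (v) has its prerequisites met → (v).
(vi) needed (ii) and (v), now all done → (vi).
(vii) is the only step now ready → (vii).
(iii) needed (ii), (iv) and (vii), now all done → (iii).
That leaves (i) as the only ready step → (i).

(ii) (iv) (v) (vi) (vii) (iii) (i)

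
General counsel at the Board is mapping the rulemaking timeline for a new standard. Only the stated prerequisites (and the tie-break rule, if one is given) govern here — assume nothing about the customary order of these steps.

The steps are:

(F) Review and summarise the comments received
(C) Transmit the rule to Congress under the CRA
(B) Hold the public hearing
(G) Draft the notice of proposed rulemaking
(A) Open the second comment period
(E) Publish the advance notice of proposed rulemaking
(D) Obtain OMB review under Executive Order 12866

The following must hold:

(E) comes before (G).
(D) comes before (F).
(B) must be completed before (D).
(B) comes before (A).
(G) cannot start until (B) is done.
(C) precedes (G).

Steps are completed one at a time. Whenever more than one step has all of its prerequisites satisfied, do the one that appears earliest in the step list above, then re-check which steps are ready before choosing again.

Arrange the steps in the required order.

(C), (B) and (E) have no prerequisites; (C) is listed earlier, so (C) is first.
Ready: (B) and (E). (B) is listed earlier → (B).
(A) and (D) now also ready, so the ready set is {(A), (E), (D)}; (A) is listed earlier → (A).
Now (E) and (D) have their prerequisites met. (E) is listed earlier, so (E) next.
Now (G) and (D) have their prerequisites met. (G) is listed earlier, so (G) next.
(D) is the only step now ready → (D).
Next only (F) has its prerequisites met → (F).

(C), (B), (A), (E), (G), (D), (F)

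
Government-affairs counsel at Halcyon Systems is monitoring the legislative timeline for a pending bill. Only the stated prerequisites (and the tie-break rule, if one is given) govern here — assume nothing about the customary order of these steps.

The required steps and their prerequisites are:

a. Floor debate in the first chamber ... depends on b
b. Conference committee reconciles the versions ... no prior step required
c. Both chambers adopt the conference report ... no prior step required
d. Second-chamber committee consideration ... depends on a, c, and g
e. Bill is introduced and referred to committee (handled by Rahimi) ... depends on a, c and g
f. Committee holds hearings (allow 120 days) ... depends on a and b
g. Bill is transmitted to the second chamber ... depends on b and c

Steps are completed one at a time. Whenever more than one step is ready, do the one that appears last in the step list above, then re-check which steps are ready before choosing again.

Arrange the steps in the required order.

Nothing is required for c and b. c is listed later → c first.
b is the only step now ready → b.
Ready: g and a. g is listed later → g.
That leaves a as the only ready step → a.
Ready: f, e and d. f is listed later → f.
Ready: e and d. e is listed later → e.
That leaves d as the only ready step → d.

c, b, g, a, f, e, d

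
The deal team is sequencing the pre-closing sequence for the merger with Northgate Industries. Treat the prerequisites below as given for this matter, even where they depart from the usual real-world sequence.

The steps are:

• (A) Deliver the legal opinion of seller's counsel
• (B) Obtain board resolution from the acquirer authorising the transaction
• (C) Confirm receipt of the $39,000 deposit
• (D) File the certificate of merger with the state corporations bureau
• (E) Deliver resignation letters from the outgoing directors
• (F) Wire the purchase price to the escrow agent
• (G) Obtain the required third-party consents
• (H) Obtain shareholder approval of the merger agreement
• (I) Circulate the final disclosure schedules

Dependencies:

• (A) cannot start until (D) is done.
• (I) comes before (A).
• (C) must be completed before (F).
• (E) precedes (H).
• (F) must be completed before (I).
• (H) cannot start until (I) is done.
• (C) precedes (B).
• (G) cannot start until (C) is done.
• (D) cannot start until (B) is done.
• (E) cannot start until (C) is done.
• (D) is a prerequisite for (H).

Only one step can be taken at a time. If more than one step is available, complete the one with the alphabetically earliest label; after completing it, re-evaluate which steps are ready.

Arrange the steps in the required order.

(C) is the only step with nothing outstanding, so it goes first.
Ready: (B), (E), (F) and (G). (B) has the earlier label → (B).
Now (D), (E), (F) and (G) have their prerequisites met. (D) has the earlier label, so (D) next.
(E), (F) and (G) are all available; (E) has the earlier label → (E).
Ready: (F) and (G). (F) has the earlier label → (F).
(I) now also ready, so the ready set is {(G), (I)}; (G) has the earlier label → (G).
(I) needed (F), now all done → (I).
Ready: (A) and (H). (A) has the earlier label → (A).
That leaves (H) as the only ready step → (H).

(C), (B), (D), (E), (F), (G), (I), (A), (H)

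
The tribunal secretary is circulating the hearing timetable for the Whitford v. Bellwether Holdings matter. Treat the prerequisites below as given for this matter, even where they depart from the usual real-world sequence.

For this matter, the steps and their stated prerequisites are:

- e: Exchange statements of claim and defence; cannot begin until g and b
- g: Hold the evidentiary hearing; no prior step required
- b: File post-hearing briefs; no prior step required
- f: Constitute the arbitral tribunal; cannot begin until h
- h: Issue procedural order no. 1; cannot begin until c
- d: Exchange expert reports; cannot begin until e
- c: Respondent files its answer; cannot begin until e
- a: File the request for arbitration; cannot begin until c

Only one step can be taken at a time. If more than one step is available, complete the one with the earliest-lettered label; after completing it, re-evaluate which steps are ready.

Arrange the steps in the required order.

b, g, e, c, a, d, h, f

b and g have no prerequisites; b has the earlier label, so b is first.
g is the only step now ready → g.
e needed b and g, now all done → e.
Now c and d have their prerequisites met. c has the earlier label, so c next.
a and h now also ready, so the ready set is {a, d, h}; a has the earlier label → a.
d and h are both available; d has the earlier label → d.
That leaves h as the only ready step → h.
f is the only step now ready → f.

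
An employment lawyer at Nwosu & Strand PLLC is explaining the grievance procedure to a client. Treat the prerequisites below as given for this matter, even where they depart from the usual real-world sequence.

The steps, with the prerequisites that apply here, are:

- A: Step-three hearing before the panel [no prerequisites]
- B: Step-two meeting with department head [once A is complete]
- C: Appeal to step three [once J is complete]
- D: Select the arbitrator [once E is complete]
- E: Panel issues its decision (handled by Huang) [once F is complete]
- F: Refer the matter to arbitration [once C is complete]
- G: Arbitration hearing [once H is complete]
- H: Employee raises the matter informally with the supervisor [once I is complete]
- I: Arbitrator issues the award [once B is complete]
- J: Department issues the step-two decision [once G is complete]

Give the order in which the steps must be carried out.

A has no prerequisites → A first.
B is the only step now ready → B.
I needed B, now all done → I.
H is the only step now ready → H.
G needed H, now all done → G.
Next only J has its prerequisites met → J.
C needed J, now all done → C.
F needed C, now all done → F.
That leaves E as the only ready step → E.
D needed E, now all done → D.

A, B, I, H, G, J, C, F, E, D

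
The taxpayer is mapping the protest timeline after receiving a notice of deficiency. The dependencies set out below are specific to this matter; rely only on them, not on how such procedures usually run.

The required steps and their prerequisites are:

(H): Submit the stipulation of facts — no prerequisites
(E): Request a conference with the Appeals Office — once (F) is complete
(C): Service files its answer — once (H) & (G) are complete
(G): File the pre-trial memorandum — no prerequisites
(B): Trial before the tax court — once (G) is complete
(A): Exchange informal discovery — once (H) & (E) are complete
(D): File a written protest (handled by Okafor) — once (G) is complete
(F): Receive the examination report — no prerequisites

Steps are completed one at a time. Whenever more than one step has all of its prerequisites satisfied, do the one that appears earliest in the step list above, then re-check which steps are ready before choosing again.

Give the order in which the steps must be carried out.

(H), (G), (C), (B), (D), (F), (E), (A)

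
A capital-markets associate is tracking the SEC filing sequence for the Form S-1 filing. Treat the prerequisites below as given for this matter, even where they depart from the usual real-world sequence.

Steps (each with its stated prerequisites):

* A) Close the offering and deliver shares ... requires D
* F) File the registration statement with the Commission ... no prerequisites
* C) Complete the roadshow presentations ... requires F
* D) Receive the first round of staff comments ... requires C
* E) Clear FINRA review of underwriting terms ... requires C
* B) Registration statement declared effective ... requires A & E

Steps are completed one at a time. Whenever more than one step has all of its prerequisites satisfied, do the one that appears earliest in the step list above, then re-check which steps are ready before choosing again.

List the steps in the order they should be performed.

F C D A E B

Only F has no prerequisites, so it is first.
C needed F, now all done → C.
Ready: D and E. D is listed earlier → D.
A and E are both available; A is listed earlier → A.
That leaves E as the only ready step → E.
That leaves B as the only ready step → B.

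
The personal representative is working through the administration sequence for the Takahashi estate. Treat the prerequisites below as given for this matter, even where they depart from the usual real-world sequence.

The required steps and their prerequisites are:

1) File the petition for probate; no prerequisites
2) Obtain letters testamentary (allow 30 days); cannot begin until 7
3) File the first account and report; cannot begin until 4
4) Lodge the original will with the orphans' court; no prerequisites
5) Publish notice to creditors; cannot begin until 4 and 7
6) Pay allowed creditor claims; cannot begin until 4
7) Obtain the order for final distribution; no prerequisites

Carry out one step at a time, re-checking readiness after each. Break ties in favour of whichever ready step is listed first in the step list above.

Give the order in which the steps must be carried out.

1, 4 and 7 have no prerequisites; 1 is listed earlier, so 1 is first.
4 and 7 are both available; 4 is listed earlier → 4.
3, 6 and 7 are all available; 3 is listed earlier → 3.
Now 6 and 7 have their prerequisites met. 6 is listed earlier, so 6 next.
7 is the only step now ready → 7.
Ready: 2 and 5. 2 is listed earlier → 2.
5 is the only step now ready → 5.

1 4 3 6 7 2 5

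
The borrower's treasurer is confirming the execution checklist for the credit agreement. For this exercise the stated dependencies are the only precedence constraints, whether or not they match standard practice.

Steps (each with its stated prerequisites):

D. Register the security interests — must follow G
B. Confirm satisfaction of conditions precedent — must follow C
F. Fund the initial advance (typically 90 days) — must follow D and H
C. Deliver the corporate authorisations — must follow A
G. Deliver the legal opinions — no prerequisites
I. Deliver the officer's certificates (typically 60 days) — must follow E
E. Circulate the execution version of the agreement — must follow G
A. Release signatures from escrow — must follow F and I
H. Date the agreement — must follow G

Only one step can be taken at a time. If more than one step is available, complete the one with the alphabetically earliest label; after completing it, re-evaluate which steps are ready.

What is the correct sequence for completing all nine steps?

G, D, E, H, F, I, A, C, B

G has no prerequisites → G first.
Ready: D, E and H. D has the earlier label → D.
Now E and H have their prerequisites met. E has the earlier label, so E next.
I now also ready, so the ready set is {H, I}; H has the earlier label → H.
Now F and I have their prerequisites met. F has the earlier label, so F next.
That leaves I as the only ready step → I.
A needed F and I, now all done → A.
That leaves C as the only ready step → C.
B needed C, now all done → B.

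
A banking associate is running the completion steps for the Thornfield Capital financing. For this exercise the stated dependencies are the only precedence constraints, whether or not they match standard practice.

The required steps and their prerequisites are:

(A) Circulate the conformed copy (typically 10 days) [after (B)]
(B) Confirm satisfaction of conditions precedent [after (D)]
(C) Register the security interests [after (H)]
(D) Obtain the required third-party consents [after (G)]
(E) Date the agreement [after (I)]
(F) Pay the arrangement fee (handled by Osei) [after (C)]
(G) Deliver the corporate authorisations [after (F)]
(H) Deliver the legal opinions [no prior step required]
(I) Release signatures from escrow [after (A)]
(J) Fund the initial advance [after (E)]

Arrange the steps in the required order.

(H) is the only step with nothing outstanding, so it goes first.
Next only (C) has its prerequisites met → (C).
(F) is the only step now ready → (F).
(G) is the only step now ready → (G).
That leaves (D) as the only ready step → (D).
(B) is the only step now ready → (B).
(A) is the only step now ready → (A).
Next only (I) has its prerequisites met → (I).
Next only (E) has its prerequisites met → (E).
(J) is the only step now ready → (J).

(H) (C) (F) (G) (D) (B) (A) (I) (E) (J)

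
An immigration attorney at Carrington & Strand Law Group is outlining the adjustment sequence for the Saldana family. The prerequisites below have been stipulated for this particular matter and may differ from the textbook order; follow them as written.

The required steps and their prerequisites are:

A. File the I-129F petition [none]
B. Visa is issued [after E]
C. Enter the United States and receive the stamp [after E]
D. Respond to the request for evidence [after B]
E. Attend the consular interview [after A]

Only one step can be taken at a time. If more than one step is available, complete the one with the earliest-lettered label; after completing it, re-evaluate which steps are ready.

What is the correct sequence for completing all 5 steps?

A → E → B → C → D

Only A has no prerequisites, so it is first.
E needed A, now all done → E.
B and C are both available; B has the earlier label → B.
Ready: C and D. C has the earlier label → C.
D is the only step now ready → D.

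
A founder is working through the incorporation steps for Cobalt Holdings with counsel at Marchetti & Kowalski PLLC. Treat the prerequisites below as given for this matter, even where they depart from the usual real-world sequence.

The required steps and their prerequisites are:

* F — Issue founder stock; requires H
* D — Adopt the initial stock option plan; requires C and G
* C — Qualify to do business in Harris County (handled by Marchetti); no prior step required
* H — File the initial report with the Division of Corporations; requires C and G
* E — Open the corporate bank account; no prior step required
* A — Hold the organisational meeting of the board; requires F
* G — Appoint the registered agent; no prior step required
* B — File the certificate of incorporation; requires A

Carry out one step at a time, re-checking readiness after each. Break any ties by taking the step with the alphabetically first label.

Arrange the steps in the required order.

C → E → G → D → H → F → A → B

Nothing is required for C, E and G. C has the earlier label → C first.
Now E and G have their prerequisites met. E has the earlier label, so E next.
That leaves G as the only ready step → G.
Now D and H have their prerequisites met. D has the earlier label, so D next.
That leaves H as the only ready step → H.
F needed H, now all done → F.
Next only A has its prerequisites met → A.
That leaves B as the only ready step → B.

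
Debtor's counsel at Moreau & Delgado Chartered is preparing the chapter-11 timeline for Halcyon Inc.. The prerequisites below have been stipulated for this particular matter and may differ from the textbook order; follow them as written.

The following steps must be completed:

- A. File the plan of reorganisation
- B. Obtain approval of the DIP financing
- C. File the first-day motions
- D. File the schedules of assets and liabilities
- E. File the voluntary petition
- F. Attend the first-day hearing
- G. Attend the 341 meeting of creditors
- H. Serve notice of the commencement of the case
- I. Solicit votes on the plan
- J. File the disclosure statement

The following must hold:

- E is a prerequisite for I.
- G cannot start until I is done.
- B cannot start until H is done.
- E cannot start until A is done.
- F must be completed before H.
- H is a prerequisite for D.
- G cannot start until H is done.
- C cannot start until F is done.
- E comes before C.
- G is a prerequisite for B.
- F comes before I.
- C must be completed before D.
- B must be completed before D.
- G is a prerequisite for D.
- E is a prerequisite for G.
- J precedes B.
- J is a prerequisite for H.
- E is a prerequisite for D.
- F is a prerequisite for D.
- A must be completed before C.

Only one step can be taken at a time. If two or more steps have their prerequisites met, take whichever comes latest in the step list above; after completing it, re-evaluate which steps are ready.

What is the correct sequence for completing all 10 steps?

J, F, H, A, E, I, G, C, B, D

Nothing is required for J, F and A. J is listed later → J first.
Ready: F and A. F is listed later → F.
Ready: H and A. H is listed later → H.
Next only A has its prerequisites met → A.
E needed A, now all done → E.
I and C are both available; I is listed later → I.
Now G and C have their prerequisites met. G is listed later, so G next.
B now also ready, so the ready set is {C, B}; C is listed later → C.
That leaves B as the only ready step → B.
Next only D has its prerequisites met → D.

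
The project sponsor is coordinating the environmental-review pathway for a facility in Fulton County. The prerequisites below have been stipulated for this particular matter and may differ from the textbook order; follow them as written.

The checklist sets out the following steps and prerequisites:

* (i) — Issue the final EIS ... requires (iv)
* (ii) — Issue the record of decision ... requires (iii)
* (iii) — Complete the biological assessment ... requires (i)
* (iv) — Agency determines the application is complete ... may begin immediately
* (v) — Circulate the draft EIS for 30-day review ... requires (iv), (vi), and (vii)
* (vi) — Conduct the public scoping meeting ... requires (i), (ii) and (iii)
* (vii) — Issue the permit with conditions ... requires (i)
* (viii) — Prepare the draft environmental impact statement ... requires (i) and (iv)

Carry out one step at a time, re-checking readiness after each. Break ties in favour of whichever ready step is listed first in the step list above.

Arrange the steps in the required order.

(iv), (i), (iii), (ii), (vi), (vii), (v), (viii)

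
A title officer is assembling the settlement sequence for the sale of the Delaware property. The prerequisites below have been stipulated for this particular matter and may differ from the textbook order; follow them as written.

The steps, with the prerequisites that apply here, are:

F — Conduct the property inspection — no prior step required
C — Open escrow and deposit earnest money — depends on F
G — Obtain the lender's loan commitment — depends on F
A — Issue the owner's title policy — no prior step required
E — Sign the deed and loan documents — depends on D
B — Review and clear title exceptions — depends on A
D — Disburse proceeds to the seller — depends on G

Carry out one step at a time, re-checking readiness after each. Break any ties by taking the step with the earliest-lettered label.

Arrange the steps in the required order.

Nothing is required for A and F. A has the earlier label → A first.
Ready: B and F. B has the earlier label → B.
That leaves F as the only ready step → F.
Ready: C and G. C has the earlier label → C.
G needed F, now all done → G.
D is the only step now ready → D.
E needed D, now all done → E.

A, B, F, C, G, D, E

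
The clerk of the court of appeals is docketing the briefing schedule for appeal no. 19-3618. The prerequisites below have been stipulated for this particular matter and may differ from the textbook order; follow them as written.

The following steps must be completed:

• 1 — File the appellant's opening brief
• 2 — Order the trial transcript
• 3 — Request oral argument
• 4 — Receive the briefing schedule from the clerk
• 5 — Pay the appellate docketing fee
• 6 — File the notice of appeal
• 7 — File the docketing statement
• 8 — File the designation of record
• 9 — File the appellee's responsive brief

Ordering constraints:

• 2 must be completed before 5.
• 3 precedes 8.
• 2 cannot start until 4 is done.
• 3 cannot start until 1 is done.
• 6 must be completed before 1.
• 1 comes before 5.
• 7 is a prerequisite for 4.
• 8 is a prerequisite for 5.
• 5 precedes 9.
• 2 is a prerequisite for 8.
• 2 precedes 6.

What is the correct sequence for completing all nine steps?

7, 4, 2, 6, 1, 3, 8, 5, 9

7 is the only step with nothing outstanding, so it goes first.
Next only 4 has its prerequisites met → 4.
Next only 2 has its prerequisites met → 2.
6 is the only step now ready → 6.
1 is the only step now ready → 1.
3 is the only step now ready → 3.
8 needed 2 and 3, now all done → 8.
5 needed 1, 2 and 8, now all done → 5.
9 is the only step now ready → 9.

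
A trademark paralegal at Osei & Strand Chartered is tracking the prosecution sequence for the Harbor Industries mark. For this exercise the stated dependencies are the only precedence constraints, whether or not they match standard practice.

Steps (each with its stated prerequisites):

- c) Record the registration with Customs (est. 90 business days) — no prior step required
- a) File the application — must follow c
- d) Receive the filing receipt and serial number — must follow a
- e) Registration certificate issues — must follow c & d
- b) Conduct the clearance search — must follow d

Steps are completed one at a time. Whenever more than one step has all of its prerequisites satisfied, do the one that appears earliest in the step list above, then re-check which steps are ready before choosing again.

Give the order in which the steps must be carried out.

c → a → d → e → b

c has no prerequisites → c first.
a needed c, now all done → a.
d is the only step now ready → d.
Ready: e and b. e is listed earlier → e.
Next only b has its prerequisites met → b.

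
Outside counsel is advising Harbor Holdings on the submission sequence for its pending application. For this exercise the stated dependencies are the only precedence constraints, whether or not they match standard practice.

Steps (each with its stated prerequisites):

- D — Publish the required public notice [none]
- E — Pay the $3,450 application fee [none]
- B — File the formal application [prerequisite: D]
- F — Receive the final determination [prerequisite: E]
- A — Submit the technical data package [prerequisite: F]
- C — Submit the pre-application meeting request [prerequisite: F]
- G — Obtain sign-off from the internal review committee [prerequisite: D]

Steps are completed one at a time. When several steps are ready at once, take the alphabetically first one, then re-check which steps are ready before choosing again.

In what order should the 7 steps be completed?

D, B, E, F, A, C, G

Nothing is required for D and E. D has the earlier label → D first.
B and G now also ready, so the ready set is {B, E, G}; B has the earlier label → B.
Ready: E and G. E has the earlier label → E.
F now also ready, so the ready set is {F, G}; F has the earlier label → F.
Now A, C and G have their prerequisites met. A has the earlier label, so A next.
Now C and G have their prerequisites met. C has the earlier label, so C next.
G needed D, now all done → G.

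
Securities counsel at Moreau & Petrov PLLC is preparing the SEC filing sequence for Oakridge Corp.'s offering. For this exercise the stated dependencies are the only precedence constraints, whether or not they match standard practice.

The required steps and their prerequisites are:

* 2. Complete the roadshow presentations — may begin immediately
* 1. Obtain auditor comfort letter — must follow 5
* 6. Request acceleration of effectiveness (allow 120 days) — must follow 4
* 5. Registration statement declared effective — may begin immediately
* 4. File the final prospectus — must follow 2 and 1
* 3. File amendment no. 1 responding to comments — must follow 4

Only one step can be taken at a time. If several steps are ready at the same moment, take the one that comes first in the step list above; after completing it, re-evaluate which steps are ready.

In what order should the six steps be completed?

Nothing is required for 2 and 5. 2 is listed earlier → 2 first.
5 is the only step now ready → 5.
1 needed 5, now all done → 1.
Next only 4 has its prerequisites met → 4.
6 and 3 are both available; 6 is listed earlier → 6.
Next only 3 has its prerequisites met → 3.

2 → 5 → 1 → 4 → 6 → 3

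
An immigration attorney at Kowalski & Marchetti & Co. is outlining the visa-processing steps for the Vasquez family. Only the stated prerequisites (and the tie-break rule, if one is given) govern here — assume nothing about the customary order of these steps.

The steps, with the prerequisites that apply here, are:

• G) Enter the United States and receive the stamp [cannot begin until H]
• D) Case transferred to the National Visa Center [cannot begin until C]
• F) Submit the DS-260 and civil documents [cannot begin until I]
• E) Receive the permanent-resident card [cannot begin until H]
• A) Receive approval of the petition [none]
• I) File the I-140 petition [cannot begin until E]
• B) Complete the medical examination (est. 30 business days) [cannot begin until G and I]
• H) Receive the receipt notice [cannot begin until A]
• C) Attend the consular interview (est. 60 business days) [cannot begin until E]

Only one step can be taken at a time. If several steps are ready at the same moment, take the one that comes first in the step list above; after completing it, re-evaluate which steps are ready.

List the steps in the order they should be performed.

A is the only step with nothing outstanding, so it goes first.
That leaves H as the only ready step → H.
Ready: G and E. G is listed earlier → G.
That leaves E as the only ready step → E.
I and C are both available; I is listed earlier → I.
F, B and C are all available; F is listed earlier → F.
Now B and C have their prerequisites met. B is listed earlier, so B next.
That leaves C as the only ready step → C.
D needed C, now all done → D.

A → H → G → E → I → F → B → C → D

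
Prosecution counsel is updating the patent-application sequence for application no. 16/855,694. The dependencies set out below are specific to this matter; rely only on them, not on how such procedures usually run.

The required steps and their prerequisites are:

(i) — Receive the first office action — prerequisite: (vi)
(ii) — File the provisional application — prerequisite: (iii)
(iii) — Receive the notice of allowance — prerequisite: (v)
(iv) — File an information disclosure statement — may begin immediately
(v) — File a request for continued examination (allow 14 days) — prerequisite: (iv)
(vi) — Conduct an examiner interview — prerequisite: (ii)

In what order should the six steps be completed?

(iv) is the only step with nothing outstanding, so it goes first.
That leaves (v) as the only ready step → (v).
(iii) needed (v), now all done → (iii).
That leaves (ii) as the only ready step → (ii).
(vi) needed (ii), now all done → (vi).
Next only (i) has its prerequisites met → (i).

(iv), (v), (iii), (ii), (vi), (i)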